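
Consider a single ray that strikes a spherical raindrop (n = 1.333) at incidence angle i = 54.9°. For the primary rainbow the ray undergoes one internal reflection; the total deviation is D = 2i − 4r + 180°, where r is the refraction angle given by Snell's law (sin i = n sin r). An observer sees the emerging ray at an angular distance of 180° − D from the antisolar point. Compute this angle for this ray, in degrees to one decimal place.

41.6°

sin r = sin 54.9° / 1.333 = 0.8181/1.333 = 0.6138; r = 37.86°.
D = 2·54.9° − 4·37.86° + 180° = 109.80° − 151.45° + 180° = 138.35°.
Angle from antisolar point = 180° − D = 41.65°.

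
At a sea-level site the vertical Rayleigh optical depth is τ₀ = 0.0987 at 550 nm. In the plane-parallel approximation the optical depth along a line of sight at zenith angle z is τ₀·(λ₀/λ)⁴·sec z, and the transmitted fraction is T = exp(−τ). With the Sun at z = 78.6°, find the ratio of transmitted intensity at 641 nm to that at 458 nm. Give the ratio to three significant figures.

2.16

Airmass: sec 78.6° = 5.0593.
τ(641 nm) = 0.0987 × (550/641)⁴ × 5.0593 = 0.0987 × 0.5420 × 5.0593 = 0.2707.
τ(458 nm) = 0.0987 × (550/458)⁴ × 5.0593 = 0.0987 × 2.0796 × 5.0593 = 1.0385.
T(641)/T(458) = exp(τ_B − τ_A) = exp(0.7678) = 2.1550.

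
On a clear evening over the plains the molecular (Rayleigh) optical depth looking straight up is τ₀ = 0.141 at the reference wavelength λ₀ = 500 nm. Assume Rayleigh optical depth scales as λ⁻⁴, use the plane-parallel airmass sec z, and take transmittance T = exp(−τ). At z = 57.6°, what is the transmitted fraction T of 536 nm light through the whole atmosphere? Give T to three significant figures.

0.819

sec 57.6° = 1.8663.
τ = 0.141 × (500/536)⁴ × 1.8663 = 0.141 × 0.7572 × 1.8663 = 0.1993.
T = exp(−0.1993) = 0.8193.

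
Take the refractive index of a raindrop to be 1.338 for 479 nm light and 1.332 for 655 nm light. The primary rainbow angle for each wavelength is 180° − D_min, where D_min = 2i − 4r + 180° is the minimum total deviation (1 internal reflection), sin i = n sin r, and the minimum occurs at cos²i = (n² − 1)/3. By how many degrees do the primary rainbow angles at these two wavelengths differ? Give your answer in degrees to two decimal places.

At 479 nm (n = 1.338): cos²i = 0.26341 → i = 59.120°, r = 39.899°, D_min = 138.643°, rainbow angle = 41.357°.
At 655 nm (n = 1.332): cos²i = 0.25807 → i = 59.469°, r = 40.290°, D_min = 137.776°, rainbow angle = 42.224°.
Angular width = |41.357° − 42.224°| = 0.867°.

0.87°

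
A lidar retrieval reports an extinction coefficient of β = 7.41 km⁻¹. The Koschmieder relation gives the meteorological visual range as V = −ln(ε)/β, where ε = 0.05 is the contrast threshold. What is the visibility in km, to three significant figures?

0.404 km

V = −ln(0.05) / 7.41 = 2.996 / 7.41 = 0.4043 km.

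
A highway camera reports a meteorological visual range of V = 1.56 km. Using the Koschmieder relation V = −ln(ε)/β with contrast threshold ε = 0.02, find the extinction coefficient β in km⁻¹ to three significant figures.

2.51 km⁻¹

β = −ln(0.02) / V = 3.912 / 1.56 = 2.5077 km⁻¹.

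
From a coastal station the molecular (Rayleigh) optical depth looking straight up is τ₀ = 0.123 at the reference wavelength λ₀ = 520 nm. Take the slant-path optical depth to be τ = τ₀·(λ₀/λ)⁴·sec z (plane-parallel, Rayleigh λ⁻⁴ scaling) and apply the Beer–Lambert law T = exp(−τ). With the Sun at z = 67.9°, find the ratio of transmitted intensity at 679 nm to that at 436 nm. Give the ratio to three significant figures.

Airmass: sec 67.9° = 2.6580.
τ(679 nm) = 0.123 × (520/679)⁴ × 2.6580 = 0.123 × 0.3440 × 2.6580 = 0.1125.
τ(436 nm) = 0.123 × (520/436)⁴ × 2.6580 = 0.123 × 2.0233 × 2.6580 = 0.6615.
T(679)/T(436) = exp(τ_B − τ_A) = exp(0.5490) = 1.7316.

1.73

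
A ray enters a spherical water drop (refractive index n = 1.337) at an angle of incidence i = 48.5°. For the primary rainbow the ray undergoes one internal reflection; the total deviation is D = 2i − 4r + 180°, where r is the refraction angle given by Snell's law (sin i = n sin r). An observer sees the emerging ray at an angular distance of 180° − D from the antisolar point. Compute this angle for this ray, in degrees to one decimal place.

sin r = sin 48.5° / 1.337 = 0.7490/1.337 = 0.5602; r = 34.07°.
D = 2·48.5° − 4·34.07° + 180° = 97.00° − 136.27° + 180° = 140.73°.
Angle from antisolar point = 180° − D = 39.27°.

39.3°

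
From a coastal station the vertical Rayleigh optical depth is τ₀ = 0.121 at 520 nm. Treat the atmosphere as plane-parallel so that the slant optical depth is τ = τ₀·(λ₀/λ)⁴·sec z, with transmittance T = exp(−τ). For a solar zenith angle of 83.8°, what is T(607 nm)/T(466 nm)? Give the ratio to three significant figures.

Airmass: sec 83.8° = 9.2593.
τ(607 nm) = 0.121 × (520/607)⁴ × 9.2593 = 0.121 × 0.5386 × 9.2593 = 0.6034.
τ(466 nm) = 0.121 × (520/466)⁴ × 9.2593 = 0.121 × 1.5505 × 9.2593 = 1.7371.
T(607)/T(466) = exp(τ_B − τ_A) = exp(1.1337) = 3.1072.

3.11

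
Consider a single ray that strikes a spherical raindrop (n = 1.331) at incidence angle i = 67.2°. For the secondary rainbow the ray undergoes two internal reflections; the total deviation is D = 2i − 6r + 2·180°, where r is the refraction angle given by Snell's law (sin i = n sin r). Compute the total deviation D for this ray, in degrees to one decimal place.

231.4°

sin r = sin 67.2° / 1.331 = 0.9219/1.331 = 0.6926; r = 43.84°.
D = 2·67.2° − 6·43.84° + 2·180° = 134.40° − 263.02° + 360° = 231.38°.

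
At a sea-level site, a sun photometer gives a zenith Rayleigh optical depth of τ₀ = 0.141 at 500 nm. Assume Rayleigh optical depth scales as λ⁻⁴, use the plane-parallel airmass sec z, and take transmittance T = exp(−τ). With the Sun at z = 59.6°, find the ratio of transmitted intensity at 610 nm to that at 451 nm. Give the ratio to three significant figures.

1.34

Airmass: sec 59.6° = 1.9762.
τ(610 nm) = 0.141 × (500/610)⁴ × 1.9762 = 0.141 × 0.4514 × 1.9762 = 0.1258.
τ(451 nm) = 0.141 × (500/451)⁴ × 1.9762 = 0.141 × 1.5107 × 1.9762 = 0.4209.
T(610)/T(451) = exp(τ_B − τ_A) = exp(0.2952) = 1.3433.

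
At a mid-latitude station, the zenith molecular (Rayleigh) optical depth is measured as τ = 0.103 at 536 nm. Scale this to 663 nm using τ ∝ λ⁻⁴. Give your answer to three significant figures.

0.0440

τ(663 nm) = τ(536 nm) × (536/663)⁴ = 0.103 × (0.8084)⁴ = 0.103 × 0.4272 = 0.0440.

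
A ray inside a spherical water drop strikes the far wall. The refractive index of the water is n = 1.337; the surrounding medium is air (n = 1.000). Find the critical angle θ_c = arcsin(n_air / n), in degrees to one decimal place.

sin θ_c = n_air / n = 1.000 / 1.337 = 0.7479.
θ_c = arcsin(0.7479) = 48.41°.

48.4°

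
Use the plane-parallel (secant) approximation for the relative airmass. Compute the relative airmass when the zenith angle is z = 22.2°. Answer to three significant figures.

1.08

X = sec z = 1/cos 22.2° = 1/0.9259 = 1.0801.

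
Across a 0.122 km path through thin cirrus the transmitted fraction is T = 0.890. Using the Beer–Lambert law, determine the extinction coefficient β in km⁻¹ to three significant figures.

0.955 km⁻¹

Beer–Lambert: T = exp(−βL) ⇒ β = −ln(T)/L = −ln(0.890)/0.122 = 0.1165/0.122 = 0.9552 km⁻¹.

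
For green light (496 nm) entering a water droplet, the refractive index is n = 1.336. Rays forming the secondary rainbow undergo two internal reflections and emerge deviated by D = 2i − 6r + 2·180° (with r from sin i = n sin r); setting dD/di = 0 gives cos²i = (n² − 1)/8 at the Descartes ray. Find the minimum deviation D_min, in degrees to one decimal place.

231.7°

cos²i = (1.78490 − 1)/8 = 0.09811; i = arccos(0.31323) = 71.746°.
sin r = sin 71.746°/1.336 = 0.71084; r = 45.303°.
D_min = 2·71.746° − 6·45.303° + 360° = 231.674°.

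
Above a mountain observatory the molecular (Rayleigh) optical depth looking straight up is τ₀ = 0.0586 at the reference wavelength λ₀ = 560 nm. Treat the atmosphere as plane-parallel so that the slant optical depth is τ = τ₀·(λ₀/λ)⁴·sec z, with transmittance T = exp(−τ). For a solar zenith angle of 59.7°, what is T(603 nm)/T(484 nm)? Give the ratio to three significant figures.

Airmass: sec 59.7° = 1.9821.
τ(603 nm) = 0.0586 × (560/603)⁴ × 1.9821 = 0.0586 × 0.7438 × 1.9821 = 0.0864.
τ(484 nm) = 0.0586 × (560/484)⁴ × 1.9821 = 0.0586 × 1.7921 × 1.9821 = 0.2082.
T(603)/T(484) = exp(τ_B − τ_A) = exp(0.1218) = 1.1295.

1.13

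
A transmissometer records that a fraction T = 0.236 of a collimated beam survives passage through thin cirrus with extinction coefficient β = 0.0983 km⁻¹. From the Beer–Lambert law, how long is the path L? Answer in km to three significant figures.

Beer–Lambert: T = exp(−βL) ⇒ L = −ln(T)/β = −ln(0.236)/0.0983 = 1.4439/0.0983 = 14.69 km.

14.7 km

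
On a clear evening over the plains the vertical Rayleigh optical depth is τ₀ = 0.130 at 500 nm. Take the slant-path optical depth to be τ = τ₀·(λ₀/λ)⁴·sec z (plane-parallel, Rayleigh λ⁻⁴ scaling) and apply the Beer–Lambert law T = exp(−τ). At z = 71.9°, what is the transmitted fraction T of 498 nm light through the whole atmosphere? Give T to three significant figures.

sec 71.9° = 3.2188.
τ = 0.130 × (500/498)⁴ × 3.2188 = 0.130 × 1.0162 × 3.2188 = 0.4252.
T = exp(−0.4252) = 0.6536.

0.654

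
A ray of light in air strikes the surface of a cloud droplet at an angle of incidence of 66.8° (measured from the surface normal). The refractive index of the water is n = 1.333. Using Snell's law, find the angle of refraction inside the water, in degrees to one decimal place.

43.6°

Snell: sin θ_r = sin θ_i / n = sin 66.8° / 1.333 = 0.9191 / 1.333 = 0.6895.
θ_r = arcsin(0.6895) = 43.59°.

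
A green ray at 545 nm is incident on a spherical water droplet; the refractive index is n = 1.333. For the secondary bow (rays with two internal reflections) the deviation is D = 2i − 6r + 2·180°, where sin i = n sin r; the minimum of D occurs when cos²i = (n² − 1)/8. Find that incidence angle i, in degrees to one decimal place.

cos²i = (1.333² − 1)/8 = (1.77689 − 1)/8 = 0.09711.
cos i = 0.31163, so i = 71.843°.

71.8°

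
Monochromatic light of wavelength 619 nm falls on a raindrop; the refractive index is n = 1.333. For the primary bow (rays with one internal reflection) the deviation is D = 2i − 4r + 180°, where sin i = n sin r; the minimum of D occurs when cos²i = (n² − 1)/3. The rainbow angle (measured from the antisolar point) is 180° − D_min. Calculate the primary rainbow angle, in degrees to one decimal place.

42.1°

cos²i = (1.77689 − 1)/3 = 0.25896; i = arccos(0.50888) = 59.410°.
sin r = sin 59.410°/1.333 = 0.64579; r = 40.225°.
D_min = 2·59.410° − 4·40.225° + 180° = 137.922°.
Rainbow angle = 180° − D_min = 42.078°.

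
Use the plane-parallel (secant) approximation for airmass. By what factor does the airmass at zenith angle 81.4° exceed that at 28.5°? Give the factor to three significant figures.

5.88

X(81.4°)/X(28.5°) = sec 81.4° / sec 28.5° = cos 28.5° / cos 81.4° = 0.8788/0.1495 = 5.8770.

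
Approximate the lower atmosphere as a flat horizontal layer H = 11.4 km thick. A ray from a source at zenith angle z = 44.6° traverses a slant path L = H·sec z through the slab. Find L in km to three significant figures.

sec z = 1/cos 44.6° = 1.4044.
L = 11.4 × 1.4044 = 16.011 km.

16.0 km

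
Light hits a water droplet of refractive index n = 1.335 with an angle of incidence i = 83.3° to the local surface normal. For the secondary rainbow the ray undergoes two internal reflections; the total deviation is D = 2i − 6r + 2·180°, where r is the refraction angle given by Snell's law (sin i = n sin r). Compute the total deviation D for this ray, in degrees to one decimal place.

238.2°

sin r = sin 83.3° / 1.335 = 0.9932/1.335 = 0.7439; r = 48.07°.
D = 2·83.3° − 6·48.07° + 2·180° = 166.60° − 288.41° + 360° = 238.19°.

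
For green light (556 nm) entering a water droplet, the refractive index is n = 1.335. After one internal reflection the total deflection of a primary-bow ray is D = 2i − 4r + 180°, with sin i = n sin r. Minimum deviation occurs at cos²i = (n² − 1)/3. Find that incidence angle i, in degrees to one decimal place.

59.3°

cos²i = (1.335² − 1)/3 = (1.78222 − 1)/3 = 0.26074.
cos i = 0.51063, so i = 59.294°.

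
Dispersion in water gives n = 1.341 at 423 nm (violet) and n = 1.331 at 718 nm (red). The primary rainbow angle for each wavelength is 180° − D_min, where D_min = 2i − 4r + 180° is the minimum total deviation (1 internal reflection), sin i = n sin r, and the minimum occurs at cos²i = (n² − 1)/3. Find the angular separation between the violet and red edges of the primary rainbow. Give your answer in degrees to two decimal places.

1.44°

At 423 nm (n = 1.341): cos²i = 0.26609 → i = 58.946°, r = 39.705°, D_min = 139.071°, rainbow angle = 40.929°.
At 718 nm (n = 1.331): cos²i = 0.25719 → i = 59.527°, r = 40.356°, D_min = 137.630°, rainbow angle = 42.370°.
Angular width = |40.929° − 42.370°| = 1.441°.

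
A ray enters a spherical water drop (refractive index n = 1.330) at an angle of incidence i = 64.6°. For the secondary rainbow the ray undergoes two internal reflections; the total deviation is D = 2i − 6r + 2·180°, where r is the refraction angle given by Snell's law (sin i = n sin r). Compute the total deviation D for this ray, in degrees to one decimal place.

232.5°

sin r = sin 64.6° / 1.330 = 0.9033/1.330 = 0.6792; r = 42.78°.
D = 2·64.6° − 6·42.78° + 2·180° = 129.20° − 256.69° + 360° = 232.51°.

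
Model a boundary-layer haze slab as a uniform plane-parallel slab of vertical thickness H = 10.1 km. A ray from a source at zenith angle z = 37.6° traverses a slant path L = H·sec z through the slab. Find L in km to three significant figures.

12.7 km

sec z = 1/cos 37.6° = 1.2622.
L = 10.1 × 1.2622 = 12.748 km.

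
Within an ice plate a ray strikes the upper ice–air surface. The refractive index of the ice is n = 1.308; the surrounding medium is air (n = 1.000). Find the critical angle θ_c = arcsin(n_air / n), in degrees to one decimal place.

sin θ_c = n_air / n = 1.000 / 1.308 = 0.7645.
θ_c = arcsin(0.7645) = 49.86°.

49.9°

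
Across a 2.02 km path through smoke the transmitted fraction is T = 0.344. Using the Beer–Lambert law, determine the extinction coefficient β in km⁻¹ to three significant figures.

0.528 km⁻¹

Beer–Lambert: T = exp(−βL) ⇒ β = −ln(T)/L = −ln(0.344)/2.02 = 1.0671/2.02 = 0.5283 km⁻¹.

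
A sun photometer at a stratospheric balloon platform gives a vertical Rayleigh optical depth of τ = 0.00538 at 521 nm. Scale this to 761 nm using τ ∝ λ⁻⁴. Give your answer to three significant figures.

0.00118

τ(761 nm) = τ(521 nm) × (521/761)⁴ = 0.00538 × (0.6846)⁴ = 0.00538 × 0.2197 = 0.0012.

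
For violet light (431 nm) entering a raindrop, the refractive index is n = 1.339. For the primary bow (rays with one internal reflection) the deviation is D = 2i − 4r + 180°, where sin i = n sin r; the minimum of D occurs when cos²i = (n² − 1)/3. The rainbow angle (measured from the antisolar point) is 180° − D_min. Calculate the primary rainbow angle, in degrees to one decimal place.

41.2°

cos²i = (1.79292 − 1)/3 = 0.26431; i = arccos(0.51411) = 59.062°.
sin r = sin 59.062°/1.339 = 0.64057; r = 39.834°.
D_min = 2·59.062° − 4·39.834° + 180° = 138.786°.
Rainbow angle = 180° − D_min = 41.214°.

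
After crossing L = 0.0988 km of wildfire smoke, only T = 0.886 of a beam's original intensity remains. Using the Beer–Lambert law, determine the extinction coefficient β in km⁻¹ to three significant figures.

Beer–Lambert: T = exp(−βL) ⇒ β = −ln(T)/L = −ln(0.886)/0.0988 = 0.1210/0.0988 = 1.225 km⁻¹.

1.23 km⁻¹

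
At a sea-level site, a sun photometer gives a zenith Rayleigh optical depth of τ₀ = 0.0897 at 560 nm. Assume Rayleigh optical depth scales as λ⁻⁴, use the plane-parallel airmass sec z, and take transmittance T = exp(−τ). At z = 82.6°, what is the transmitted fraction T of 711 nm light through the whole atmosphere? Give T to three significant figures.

sec 82.6° = 7.7642.
τ = 0.0897 × (560/711)⁴ × 7.7642 = 0.0897 × 0.3848 × 7.7642 = 0.2680.
T = exp(−0.2680) = 0.7649.

0.765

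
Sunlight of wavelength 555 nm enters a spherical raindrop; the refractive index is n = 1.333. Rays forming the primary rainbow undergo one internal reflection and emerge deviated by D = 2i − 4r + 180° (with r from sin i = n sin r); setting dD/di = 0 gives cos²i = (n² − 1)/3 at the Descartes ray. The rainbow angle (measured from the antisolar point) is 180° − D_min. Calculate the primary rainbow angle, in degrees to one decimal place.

42.1°

cos²i = (1.77689 − 1)/3 = 0.25896; i = arccos(0.50888) = 59.410°.
sin r = sin 59.410°/1.333 = 0.64579; r = 40.225°.
D_min = 2·59.410° − 4·40.225° + 180° = 137.922°.
Rainbow angle = 180° − D_min = 42.078°.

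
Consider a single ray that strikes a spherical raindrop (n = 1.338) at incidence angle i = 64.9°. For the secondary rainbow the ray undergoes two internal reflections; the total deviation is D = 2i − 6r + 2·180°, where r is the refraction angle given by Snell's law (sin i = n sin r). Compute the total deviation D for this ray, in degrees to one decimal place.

234.2°

sin r = sin 64.9° / 1.338 = 0.9056/1.338 = 0.6768; r = 42.59°.
D = 2·64.9° − 6·42.59° + 2·180° = 129.80° − 255.57° + 360° = 234.23°.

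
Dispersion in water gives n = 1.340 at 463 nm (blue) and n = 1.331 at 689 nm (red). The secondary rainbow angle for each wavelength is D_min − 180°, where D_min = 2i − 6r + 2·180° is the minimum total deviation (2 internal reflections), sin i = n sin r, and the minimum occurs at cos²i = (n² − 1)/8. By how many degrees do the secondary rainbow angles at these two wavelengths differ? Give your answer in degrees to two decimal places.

2.34°

At 463 nm (n = 1.340): cos²i = 0.09945 → i = 71.618°, r = 45.088°, D_min = 232.709°, rainbow angle = 52.709°.
At 689 nm (n = 1.331): cos²i = 0.09645 → i = 71.907°, r = 45.575°, D_min = 230.365°, rainbow angle = 50.365°.
Angular width = |52.709° − 50.365°| = 2.344°.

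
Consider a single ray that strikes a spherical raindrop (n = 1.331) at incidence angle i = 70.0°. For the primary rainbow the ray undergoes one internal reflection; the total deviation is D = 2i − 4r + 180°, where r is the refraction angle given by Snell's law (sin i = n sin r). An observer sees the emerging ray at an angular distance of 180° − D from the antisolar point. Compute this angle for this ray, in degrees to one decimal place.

sin r = sin 70.0° / 1.331 = 0.9397/1.331 = 0.7060; r = 44.91°.
D = 2·70.0° − 4·44.91° + 180° = 140.00° − 179.64° + 180° = 140.36°.
Angle from antisolar point = 180° − D = 39.64°.

39.6°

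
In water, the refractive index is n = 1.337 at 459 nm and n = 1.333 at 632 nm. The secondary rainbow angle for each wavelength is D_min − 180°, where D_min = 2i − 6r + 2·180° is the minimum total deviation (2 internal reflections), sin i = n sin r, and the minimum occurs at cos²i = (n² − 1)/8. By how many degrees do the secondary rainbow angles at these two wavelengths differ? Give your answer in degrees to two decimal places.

1.04°

At 459 nm (n = 1.337): cos²i = 0.09845 → i = 71.714°, r = 45.249°, D_min = 231.934°, rainbow angle = 51.934°.
At 632 nm (n = 1.333): cos²i = 0.09711 → i = 71.843°, r = 45.466°, D_min = 230.891°, rainbow angle = 50.891°.
Angular width = |51.934° − 50.891°| = 1.043°.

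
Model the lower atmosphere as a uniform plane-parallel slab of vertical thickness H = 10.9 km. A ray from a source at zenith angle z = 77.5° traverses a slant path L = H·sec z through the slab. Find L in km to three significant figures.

sec z = 1/cos 77.5° = 4.6202.
L = 10.9 × 4.6202 = 50.360 km.

50.4 km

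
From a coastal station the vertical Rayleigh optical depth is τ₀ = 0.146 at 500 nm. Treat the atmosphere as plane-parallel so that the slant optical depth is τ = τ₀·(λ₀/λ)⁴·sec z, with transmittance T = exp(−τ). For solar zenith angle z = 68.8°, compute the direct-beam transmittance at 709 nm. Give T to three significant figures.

sec 68.8° = 2.7653.
τ = 0.146 × (500/709)⁴ × 2.7653 = 0.146 × 0.2473 × 2.7653 = 0.0999.
T = exp(−0.0999) = 0.9050.

0.905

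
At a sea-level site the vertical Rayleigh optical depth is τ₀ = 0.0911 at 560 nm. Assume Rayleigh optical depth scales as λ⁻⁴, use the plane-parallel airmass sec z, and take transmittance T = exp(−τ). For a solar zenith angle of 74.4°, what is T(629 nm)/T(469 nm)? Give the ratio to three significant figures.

1.61

Airmass: sec 74.4° = 3.7186.
τ(629 nm) = 0.0911 × (560/629)⁴ × 3.7186 = 0.0911 × 0.6283 × 3.7186 = 0.2128.
τ(469 nm) = 0.0911 × (560/469)⁴ × 3.7186 = 0.0911 × 2.0326 × 3.7186 = 0.6886.
T(629)/T(469) = exp(τ_B − τ_A) = exp(0.4757) = 1.6092.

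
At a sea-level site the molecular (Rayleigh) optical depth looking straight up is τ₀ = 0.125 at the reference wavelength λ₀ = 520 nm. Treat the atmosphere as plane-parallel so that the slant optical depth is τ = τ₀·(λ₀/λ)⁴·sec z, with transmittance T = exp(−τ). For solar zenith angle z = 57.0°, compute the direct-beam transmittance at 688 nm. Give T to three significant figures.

0.928

sec 57.0° = 1.8361.
τ = 0.125 × (520/688)⁴ × 1.8361 = 0.125 × 0.3263 × 1.8361 = 0.0749.
T = exp(−0.0749) = 0.9278.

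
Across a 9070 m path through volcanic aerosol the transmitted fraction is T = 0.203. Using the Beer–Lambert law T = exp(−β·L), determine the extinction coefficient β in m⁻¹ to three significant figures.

Beer–Lambert: T = exp(−βL) ⇒ β = −ln(T)/L = −ln(0.203)/9070 = 1.5945/9070 = 0.0001758 m⁻¹.

0.000176 m⁻¹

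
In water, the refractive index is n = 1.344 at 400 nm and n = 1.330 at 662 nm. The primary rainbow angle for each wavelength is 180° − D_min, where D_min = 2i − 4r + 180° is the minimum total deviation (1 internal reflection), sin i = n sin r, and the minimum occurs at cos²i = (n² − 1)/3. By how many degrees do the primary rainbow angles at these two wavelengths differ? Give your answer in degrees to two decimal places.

2.01°

At 400 nm (n = 1.344): cos²i = 0.26878 → i = 58.772°, r = 39.512°, D_min = 139.495°, rainbow angle = 40.505°.
At 662 nm (n = 1.330): cos²i = 0.25630 → i = 59.585°, r = 40.422°, D_min = 137.484°, rainbow angle = 42.516°.
Angular width = |40.505° − 42.516°| = 2.011°.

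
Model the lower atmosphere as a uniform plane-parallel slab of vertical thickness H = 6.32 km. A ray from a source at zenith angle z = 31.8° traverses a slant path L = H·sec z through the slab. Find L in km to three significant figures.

7.44 km

sec z = 1/cos 31.8° = 1.1766.
L = 6.32 × 1.1766 = 7.436 km.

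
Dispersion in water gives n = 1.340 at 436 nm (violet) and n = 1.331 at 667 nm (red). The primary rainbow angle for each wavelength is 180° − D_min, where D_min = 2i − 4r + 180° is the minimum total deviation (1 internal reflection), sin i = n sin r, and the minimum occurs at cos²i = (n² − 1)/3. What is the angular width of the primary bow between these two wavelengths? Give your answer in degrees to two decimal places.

1.30°

At 436 nm (n = 1.340): cos²i = 0.26520 → i = 59.004°, r = 39.770°, D_min = 138.929°, rainbow angle = 41.071°.
At 667 nm (n = 1.331): cos²i = 0.25719 → i = 59.527°, r = 40.356°, D_min = 137.630°, rainbow angle = 42.370°.
Angular width = |41.071° − 42.370°| = 1.299°.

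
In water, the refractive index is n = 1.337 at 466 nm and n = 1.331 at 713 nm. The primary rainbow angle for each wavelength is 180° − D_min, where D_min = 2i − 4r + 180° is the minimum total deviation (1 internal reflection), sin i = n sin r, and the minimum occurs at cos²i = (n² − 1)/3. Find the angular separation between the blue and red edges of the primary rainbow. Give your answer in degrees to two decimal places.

At 466 nm (n = 1.337): cos²i = 0.26252 → i = 59.178°, r = 39.964°, D_min = 138.500°, rainbow angle = 41.500°.
At 713 nm (n = 1.331): cos²i = 0.25719 → i = 59.527°, r = 40.356°, D_min = 137.630°, rainbow angle = 42.370°.
Angular width = |41.500° − 42.370°| = 0.870°.

0.87°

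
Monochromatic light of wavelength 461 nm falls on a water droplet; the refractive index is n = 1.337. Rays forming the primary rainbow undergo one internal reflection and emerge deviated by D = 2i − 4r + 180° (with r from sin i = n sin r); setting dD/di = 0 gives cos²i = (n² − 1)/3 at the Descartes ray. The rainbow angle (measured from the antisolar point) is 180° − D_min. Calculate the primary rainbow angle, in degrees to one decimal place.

cos²i = (1.78757 − 1)/3 = 0.26252; i = arccos(0.51237) = 59.178°.
sin r = sin 59.178°/1.337 = 0.64231; r = 39.964°.
D_min = 2·59.178° − 4·39.964° + 180° = 138.500°.
Rainbow angle = 180° − D_min = 41.500°.

41.5°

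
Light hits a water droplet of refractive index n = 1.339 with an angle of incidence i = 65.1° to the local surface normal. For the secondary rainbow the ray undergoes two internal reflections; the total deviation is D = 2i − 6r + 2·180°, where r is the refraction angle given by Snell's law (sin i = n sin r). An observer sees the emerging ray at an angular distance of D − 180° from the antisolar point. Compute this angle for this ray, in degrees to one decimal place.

sin r = sin 65.1° / 1.339 = 0.9070/1.339 = 0.6774; r = 42.64°.
D = 2·65.1° − 6·42.64° + 2·180° = 130.20° − 255.85° + 360° = 234.35°.
Angle from antisolar point = D − 180° = 54.35°.

54.4°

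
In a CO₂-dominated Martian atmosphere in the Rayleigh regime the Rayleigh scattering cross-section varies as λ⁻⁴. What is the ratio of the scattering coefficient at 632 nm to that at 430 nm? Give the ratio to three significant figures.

Rayleigh scattering ∝ λ⁻⁴, so the ratio of coefficients is the inverse fourth power of the wavelength ratio.
σ(632)/σ(430) = (430/632)⁴ = (0.6804)⁴ = 0.2143.

0.214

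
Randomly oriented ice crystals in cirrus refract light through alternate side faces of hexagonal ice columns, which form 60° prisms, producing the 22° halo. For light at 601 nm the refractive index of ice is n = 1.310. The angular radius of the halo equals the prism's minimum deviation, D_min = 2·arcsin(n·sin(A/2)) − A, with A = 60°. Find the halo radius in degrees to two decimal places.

21.84°

n·sin(A/2) = 1.310 × sin 30° = 1.310 × 0.5000 = 0.6550.
D_min = 2·arcsin(0.6550) − 60° = 2 × 40.920° − 60° = 21.839°.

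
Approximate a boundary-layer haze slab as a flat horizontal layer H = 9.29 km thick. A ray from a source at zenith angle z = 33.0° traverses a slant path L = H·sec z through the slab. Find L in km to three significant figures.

11.1 km

sec z = 1/cos 33.0° = 1.1924.
L = 9.29 × 1.1924 = 11.077 km.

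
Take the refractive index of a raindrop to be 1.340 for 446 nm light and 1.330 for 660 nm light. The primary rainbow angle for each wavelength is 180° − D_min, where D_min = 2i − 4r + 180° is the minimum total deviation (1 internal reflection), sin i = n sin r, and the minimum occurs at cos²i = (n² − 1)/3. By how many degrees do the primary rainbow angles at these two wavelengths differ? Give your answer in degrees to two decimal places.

At 446 nm (n = 1.340): cos²i = 0.26520 → i = 59.004°, r = 39.770°, D_min = 138.929°, rainbow angle = 41.071°.
At 660 nm (n = 1.330): cos²i = 0.25630 → i = 59.585°, r = 40.422°, D_min = 137.484°, rainbow angle = 42.516°.
Angular width = |41.071° − 42.516°| = 1.445°.

1.45°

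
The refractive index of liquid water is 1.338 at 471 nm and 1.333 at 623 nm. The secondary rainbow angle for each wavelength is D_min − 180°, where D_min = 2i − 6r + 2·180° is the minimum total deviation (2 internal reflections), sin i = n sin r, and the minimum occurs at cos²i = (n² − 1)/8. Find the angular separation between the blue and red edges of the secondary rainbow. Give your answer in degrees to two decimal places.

1.30°

At 471 nm (n = 1.338): cos²i = 0.09878 → i = 71.682°, r = 45.195°, D_min = 232.193°, rainbow angle = 52.193°.
At 623 nm (n = 1.333): cos²i = 0.09711 → i = 71.843°, r = 45.466°, D_min = 230.891°, rainbow angle = 50.891°.
Angular width = |52.193° − 50.891°| = 1.302°.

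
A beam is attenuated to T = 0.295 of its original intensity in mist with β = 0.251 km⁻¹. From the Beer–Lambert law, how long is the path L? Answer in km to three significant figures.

4.86 km

Beer–Lambert: T = exp(−βL) ⇒ L = −ln(T)/β = −ln(0.295)/0.251 = 1.2208/0.251 = 4.864 km.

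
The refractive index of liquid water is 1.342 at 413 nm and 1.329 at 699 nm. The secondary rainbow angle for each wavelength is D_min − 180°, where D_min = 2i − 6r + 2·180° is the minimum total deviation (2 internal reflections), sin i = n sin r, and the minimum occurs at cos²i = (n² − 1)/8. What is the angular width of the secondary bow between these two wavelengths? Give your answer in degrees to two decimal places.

At 413 nm (n = 1.342): cos²i = 0.10012 → i = 71.554°, r = 44.981°, D_min = 233.222°, rainbow angle = 53.222°.
At 699 nm (n = 1.329): cos²i = 0.09578 → i = 71.972°, r = 45.685°, D_min = 229.837°, rainbow angle = 49.837°.
Angular width = |53.222° − 49.837°| = 3.385°.

3.39°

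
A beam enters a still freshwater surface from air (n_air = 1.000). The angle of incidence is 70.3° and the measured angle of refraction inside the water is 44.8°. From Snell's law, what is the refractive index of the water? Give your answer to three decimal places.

n = sin θ_i / sin θ_r = sin 70.3° / sin 44.8° = 0.9415 / 0.7046 = 1.3361.

1.336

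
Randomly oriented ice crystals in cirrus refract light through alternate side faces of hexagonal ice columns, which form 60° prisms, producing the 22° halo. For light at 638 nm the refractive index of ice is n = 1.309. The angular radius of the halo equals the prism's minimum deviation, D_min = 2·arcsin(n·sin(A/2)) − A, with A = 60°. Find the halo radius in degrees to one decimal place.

21.8°

n·sin(A/2) = 1.309 × sin 30° = 1.309 × 0.5000 = 0.6545.
D_min = 2·arcsin(0.6545) − 60° = 2 × 40.882° − 60° = 21.763°.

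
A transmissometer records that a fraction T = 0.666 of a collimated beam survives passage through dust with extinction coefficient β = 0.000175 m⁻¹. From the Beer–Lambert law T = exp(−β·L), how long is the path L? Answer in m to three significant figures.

Beer–Lambert: T = exp(−βL) ⇒ L = −ln(T)/β = −ln(0.666)/0.000175 = 0.4065/0.000175 = 2323 m.

2320 m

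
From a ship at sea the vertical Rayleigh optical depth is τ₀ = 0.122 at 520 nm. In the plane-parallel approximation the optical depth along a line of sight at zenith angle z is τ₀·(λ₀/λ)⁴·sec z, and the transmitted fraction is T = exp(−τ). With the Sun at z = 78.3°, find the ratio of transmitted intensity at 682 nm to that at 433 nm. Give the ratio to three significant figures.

Airmass: sec 78.3° = 4.9313.
τ(682 nm) = 0.122 × (520/682)⁴ × 4.9313 = 0.122 × 0.3380 × 4.9313 = 0.2033.
τ(433 nm) = 0.122 × (520/433)⁴ × 4.9313 = 0.122 × 2.0800 × 4.9313 = 1.2514.
T(682)/T(433) = exp(τ_B − τ_A) = exp(1.0480) = 2.8520.

2.85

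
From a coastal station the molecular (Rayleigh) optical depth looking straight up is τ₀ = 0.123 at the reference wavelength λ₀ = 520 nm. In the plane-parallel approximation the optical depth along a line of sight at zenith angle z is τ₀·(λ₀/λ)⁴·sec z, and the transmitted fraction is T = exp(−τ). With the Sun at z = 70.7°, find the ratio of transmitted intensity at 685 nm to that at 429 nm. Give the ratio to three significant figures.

Airmass: sec 70.7° = 3.0256.
τ(685 nm) = 0.123 × (520/685)⁴ × 3.0256 = 0.123 × 0.3321 × 3.0256 = 0.1236.
τ(429 nm) = 0.123 × (520/429)⁴ × 3.0256 = 0.123 × 2.1587 × 3.0256 = 0.8033.
T(685)/T(429) = exp(τ_B − τ_A) = exp(0.6798) = 1.9734.

1.97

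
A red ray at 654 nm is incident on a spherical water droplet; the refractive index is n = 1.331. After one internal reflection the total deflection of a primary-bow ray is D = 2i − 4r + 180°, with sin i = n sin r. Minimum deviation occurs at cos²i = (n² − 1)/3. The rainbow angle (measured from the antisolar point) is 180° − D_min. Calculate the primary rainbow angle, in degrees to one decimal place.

cos²i = (1.77156 − 1)/3 = 0.25719; i = arccos(0.50714) = 59.527°.
sin r = sin 59.527°/1.331 = 0.64753; r = 40.356°.
D_min = 2·59.527° − 4·40.356° + 180° = 137.630°.
Rainbow angle = 180° − D_min = 42.370°.

42.4°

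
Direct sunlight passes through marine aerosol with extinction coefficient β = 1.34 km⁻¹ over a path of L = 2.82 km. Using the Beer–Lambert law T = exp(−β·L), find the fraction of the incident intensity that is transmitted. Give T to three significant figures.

τ = β·L = 1.34 × 2.82 = 3.7788.
T = exp(−3.7788) = 0.0229.

0.0229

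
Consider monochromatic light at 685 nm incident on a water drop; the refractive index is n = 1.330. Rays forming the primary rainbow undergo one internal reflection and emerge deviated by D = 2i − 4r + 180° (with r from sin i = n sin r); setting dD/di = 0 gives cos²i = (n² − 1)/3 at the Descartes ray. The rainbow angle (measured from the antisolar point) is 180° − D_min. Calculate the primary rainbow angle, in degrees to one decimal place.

cos²i = (1.76890 − 1)/3 = 0.25630; i = arccos(0.50626) = 59.585°.
sin r = sin 59.585°/1.330 = 0.64841; r = 40.422°.
D_min = 2·59.585° − 4·40.422° + 180° = 137.484°.
Rainbow angle = 180° − D_min = 42.516°.

42.5°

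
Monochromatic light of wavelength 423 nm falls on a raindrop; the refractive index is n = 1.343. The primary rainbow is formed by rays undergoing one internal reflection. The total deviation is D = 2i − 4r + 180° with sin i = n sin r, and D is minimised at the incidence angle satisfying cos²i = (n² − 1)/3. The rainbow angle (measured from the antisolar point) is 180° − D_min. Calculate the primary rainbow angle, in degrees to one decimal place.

cos²i = (1.80365 − 1)/3 = 0.26788; i = arccos(0.51757) = 58.830°.
sin r = sin 58.830°/1.343 = 0.63711; r = 39.577°.
D_min = 2·58.830° − 4·39.577° + 180° = 139.354°.
Rainbow angle = 180° − D_min = 40.646°.

40.6°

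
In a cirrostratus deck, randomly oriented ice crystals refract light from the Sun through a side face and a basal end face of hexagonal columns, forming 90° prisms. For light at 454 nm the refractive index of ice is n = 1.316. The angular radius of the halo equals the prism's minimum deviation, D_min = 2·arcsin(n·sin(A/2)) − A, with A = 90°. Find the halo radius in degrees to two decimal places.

n·sin(A/2) = 1.316 × sin 45° = 1.316 × 0.7071 = 0.9306.
D_min = 2·arcsin(0.9306) − 90° = 2 × 68.521° − 90° = 47.042°.

47.04°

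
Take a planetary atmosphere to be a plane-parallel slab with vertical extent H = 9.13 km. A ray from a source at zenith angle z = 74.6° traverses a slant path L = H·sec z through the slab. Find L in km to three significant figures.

sec z = 1/cos 74.6° = 3.7657.
L = 9.13 × 3.7657 = 34.381 km.

34.4 km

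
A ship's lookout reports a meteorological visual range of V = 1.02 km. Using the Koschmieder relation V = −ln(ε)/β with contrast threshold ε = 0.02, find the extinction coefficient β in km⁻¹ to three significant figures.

β = −ln(0.02) / V = 3.912 / 1.02 = 3.8353 km⁻¹.

3.84 km⁻¹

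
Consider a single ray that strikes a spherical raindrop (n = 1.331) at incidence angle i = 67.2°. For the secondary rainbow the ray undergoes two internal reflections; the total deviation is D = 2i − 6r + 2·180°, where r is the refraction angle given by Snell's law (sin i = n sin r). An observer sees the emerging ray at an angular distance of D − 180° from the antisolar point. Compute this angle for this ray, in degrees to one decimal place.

51.4°

sin r = sin 67.2° / 1.331 = 0.9219/1.331 = 0.6926; r = 43.84°.
D = 2·67.2° − 6·43.84° + 2·180° = 134.40° − 263.02° + 360° = 231.38°.
Angle from antisolar point = D − 180° = 51.38°.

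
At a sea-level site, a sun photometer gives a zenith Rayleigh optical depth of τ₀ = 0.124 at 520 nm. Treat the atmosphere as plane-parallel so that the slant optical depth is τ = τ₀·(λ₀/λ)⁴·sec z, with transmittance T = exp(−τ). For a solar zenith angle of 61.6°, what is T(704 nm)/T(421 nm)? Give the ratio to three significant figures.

1.70

Airmass: sec 61.6° = 2.1025.
τ(704 nm) = 0.124 × (520/704)⁴ × 2.1025 = 0.124 × 0.2977 × 2.1025 = 0.0776.
τ(421 nm) = 0.124 × (520/421)⁴ × 2.1025 = 0.124 × 2.3275 × 2.1025 = 0.6068.
T(704)/T(421) = exp(τ_B − τ_A) = exp(0.5292) = 1.6976.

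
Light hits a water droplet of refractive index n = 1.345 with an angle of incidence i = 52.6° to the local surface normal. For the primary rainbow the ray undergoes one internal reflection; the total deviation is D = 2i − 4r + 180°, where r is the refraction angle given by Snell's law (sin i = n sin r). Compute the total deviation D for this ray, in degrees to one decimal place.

140.4°

sin r = sin 52.6° / 1.345 = 0.7944/1.345 = 0.5906; r = 36.20°.
D = 2·52.6° − 4·36.20° + 180° = 105.20° − 144.81° + 180° = 140.39°.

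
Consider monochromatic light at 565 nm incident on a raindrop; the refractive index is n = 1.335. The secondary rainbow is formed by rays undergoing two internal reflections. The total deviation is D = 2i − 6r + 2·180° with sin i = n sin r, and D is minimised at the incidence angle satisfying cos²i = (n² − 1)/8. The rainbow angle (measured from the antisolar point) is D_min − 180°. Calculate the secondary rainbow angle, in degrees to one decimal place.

51.4°

cos²i = (1.78222 − 1)/8 = 0.09778; i = arccos(0.31269) = 71.778°.
sin r = sin 71.778°/1.335 = 0.71150; r = 45.357°.
D_min = 2·71.778° − 6·45.357° + 360° = 231.414°.
Rainbow angle = D_min − 180° = 51.414°.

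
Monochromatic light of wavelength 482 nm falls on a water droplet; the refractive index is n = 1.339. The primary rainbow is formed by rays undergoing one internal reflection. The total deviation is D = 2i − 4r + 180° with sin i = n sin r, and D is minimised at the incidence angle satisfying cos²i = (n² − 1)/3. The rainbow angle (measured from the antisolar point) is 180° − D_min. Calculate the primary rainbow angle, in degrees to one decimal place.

cos²i = (1.79292 − 1)/3 = 0.26431; i = arccos(0.51411) = 59.062°.
sin r = sin 59.062°/1.339 = 0.64057; r = 39.834°.
D_min = 2·59.062° − 4·39.834° + 180° = 138.786°.
Rainbow angle = 180° − D_min = 41.214°.

41.2°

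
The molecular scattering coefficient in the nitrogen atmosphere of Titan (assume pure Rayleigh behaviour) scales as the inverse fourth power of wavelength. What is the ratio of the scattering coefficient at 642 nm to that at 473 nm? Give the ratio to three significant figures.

0.295

Rayleigh scattering ∝ λ⁻⁴, so the ratio of coefficients is the inverse fourth power of the wavelength ratio.
σ(642)/σ(473) = (473/642)⁴ = (0.7368)⁴ = 0.2946.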